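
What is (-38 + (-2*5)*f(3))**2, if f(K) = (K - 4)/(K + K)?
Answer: 11881/9 ≈ 1320.1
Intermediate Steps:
f(K) = (-4 + K)/(2*K) (f(K) = (-4 + K)/((2*K)) = (-4 + K)*(1/(2*K)) = (-4 + K)/(2*K))
(-38 + (-2*5)*f(3))**2 = (-38 + (-2*5)*((1/2)*(-4 + 3)/3))**2 = (-38 - 5*(-1)/3)**2 = (-38 - 10*(-1/6))**2 = (-38 + 5/3)**2 = (-109/3)**2 = 11881/9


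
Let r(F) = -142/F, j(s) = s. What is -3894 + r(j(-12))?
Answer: -23293/6 ≈ -3882.2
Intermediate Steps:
-3894 + r(j(-12)) = -3894 - 142/(-12) = -3894 - 142*(-1/12) = -3894 + 71/6 = -23293/6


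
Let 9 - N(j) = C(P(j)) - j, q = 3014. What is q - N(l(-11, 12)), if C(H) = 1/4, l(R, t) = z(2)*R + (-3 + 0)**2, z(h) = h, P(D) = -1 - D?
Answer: 12073/4 ≈ 3018.3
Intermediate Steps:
l(R, t) = 9 + 2*R (l(R, t) = 2*R + (-3 + 0)**2 = 2*R + (-3)**2 = 2*R + 9 = 9 + 2*R)
C(H) = 1/4
N(j) = 35/4 + j (N(j) = 9 - (1/4 - j) = 9 + (-1/4 + j) = 35/4 + j)
q - N(l(-11, 12)) = 3014 - (35/4 + (9 + 2*(-11))) = 3014 - (35/4 + (9 - 22)) = 3014 - (35/4 - 13) = 3014 - 1*(-17/4) = 3014 + 17/4 = 12073/4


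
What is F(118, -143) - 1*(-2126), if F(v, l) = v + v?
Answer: 2362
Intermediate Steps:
F(v, l) = 2*v
F(118, -143) - 1*(-2126) = 2*118 - 1*(-2126) = 236 + 2126 = 2362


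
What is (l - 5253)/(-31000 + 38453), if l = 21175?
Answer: 15922/7453 ≈ 2.1363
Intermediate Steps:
(l - 5253)/(-31000 + 38453) = (21175 - 5253)/(-31000 + 38453) = 15922/7453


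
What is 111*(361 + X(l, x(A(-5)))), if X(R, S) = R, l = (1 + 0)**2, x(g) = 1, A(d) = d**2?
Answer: 40182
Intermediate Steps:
l = 1 (l = 1**2 = 1)
111*(361 + X(l, x(A(-5)))) = 111*(361 + 1) = 111*362 = 40182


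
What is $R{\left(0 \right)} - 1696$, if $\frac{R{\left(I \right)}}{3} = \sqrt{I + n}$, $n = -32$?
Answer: $-1696 + 12 i \sqrt{2} \approx -1696.0 + 16.971 i$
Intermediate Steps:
$R{\left(I \right)} = 3 \sqrt{-32 + I}$ ($R{\left(I \right)} = 3 \sqrt{I - 32} = 3 \sqrt{-32 + I}$)
$R{\left(0 \right)} - 1696 = 3 \sqrt{-32 + 0} - 1696 = 3 \sqrt{-32} - 1696 = 3 \cdot 4 i \sqrt{2} - 1696 = 12 i \sqrt{2} - 1696 = -1696 + 12 i \sqrt{2}$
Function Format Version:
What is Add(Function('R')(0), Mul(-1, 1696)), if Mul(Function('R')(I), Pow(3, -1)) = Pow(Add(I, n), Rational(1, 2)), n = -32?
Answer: Add(-1696, Mul(12, I, Pow(2, Rational(1, 2)))) ≈ Add(-1696.0, Mul(16.971, I))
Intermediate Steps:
Function('R')(I) = Mul(3, Pow(Add(-32, I), Rational(1, 2))) (Function('R')(I) = Mul(3, Pow(Add(I, -32), Rational(1, 2))) = Mul(3, Pow(Add(-32, I), Rational(1, 2))))
Add(Function('R')(0), Mul(-1, 1696)) = Add(Mul(3, Pow(Add(-32, 0), Rational(1, 2))), Mul(-1, 1696)) = Add(Mul(3, Pow(-32, Rational(1, 2))), -1696) = Add(Mul(3, Mul(4, I, Pow(2, Rational(1, 2)))), -1696) = Add(Mul(12, I, Pow(2, Rational(1, 2))), -1696) = Add(-1696, Mul(12, I, Pow(2, Rational(1, 2))))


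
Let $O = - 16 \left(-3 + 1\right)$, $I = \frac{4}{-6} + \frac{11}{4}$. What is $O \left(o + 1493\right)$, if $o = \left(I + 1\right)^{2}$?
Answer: $\frac{432722}{9} \approx 48080.0$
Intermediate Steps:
$I = \frac{25}{12}$ ($I = 4 \left(- \frac{1}{6}\right) + 11 \cdot \frac{1}{4} = - \frac{2}{3} + \frac{11}{4} = \frac{25}{12} \approx 2.0833$)
$o = \frac{1369}{144}$ ($o = \left(\frac{25}{12} + 1\right)^{2} = \left(\frac{37}{12}\right)^{2} = \frac{1369}{144} \approx 9.5069$)
$O = 32$ ($O = \left(-16\right) \left(-2\right) = 32$)
$O \left(o + 1493\right) = 32 \left(\frac{1369}{144} + 1493\right) = 32 \cdot \frac{216361}{144} = \frac{432722}{9}$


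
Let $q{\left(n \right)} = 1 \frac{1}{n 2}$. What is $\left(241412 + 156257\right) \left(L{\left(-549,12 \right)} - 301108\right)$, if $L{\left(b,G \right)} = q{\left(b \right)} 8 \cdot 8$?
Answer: $- \frac{65737995896756}{549} \approx -1.1974 \cdot 10^{11}$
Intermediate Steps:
$q{\left(n \right)} = \frac{1}{2 n}$ ($q{\left(n \right)} = 1 \frac{1}{2 n} = \frac{1}{2 n}$)
$L{\left(b,G \right)} = \frac{32}{b}$ ($L{\left(b,G \right)} = \frac{1}{2 b} 8 \cdot 8 = \frac{4}{b} 8 = \frac{32}{b}$)
$\left(241412 + 156257\right) \left(L{\left(-549,12 \right)} - 301108\right) = \left(241412 + 156257\right) \left(\frac{32}{-549} - 301108\right) = 397669 \left(32 \left(- \frac{1}{549}\right) - 301108\right) = 397669 \left(- \frac{32}{549} - 301108\right) = 397669 \left(- \frac{165308324}{549}\right) = - \frac{65737995896756}{549}$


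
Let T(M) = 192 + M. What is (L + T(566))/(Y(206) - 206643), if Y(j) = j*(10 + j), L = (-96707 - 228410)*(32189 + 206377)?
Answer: 77561861464/162147 ≈ 4.7834e+5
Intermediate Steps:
L = -77561862222 (L = -325117*238566 = -77561862222)
(L + T(566))/(Y(206) - 206643) = (-77561862222 + (192 + 566))/(206*(10 + 206) - 206643) = (-77561862222 + 758)/(206*216 - 206643) = -77561861464/(44496 - 206643) = -77561861464/(-162147) = -77561861464*(-1/162147) = 77561861464/162147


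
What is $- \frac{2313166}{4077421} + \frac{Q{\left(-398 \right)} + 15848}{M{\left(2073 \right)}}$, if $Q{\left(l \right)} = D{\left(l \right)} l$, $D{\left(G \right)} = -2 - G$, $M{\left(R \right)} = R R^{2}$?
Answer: $- \frac{20607100461782782}{36323146441139157} \approx -0.56733$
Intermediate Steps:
$M{\left(R \right)} = R^{3}$
$Q{\left(l \right)} = l \left(-2 - l\right)$ ($Q{\left(l \right)} = \left(-2 - l\right) l = l \left(-2 - l\right)$)
$- \frac{2313166}{4077421} + \frac{Q{\left(-398 \right)} + 15848}{M{\left(2073 \right)}} = - \frac{2313166}{4077421} + \frac{\left(-1\right) \left(-398\right) \left(2 - 398\right) + 15848}{2073^{3}} = \left(-2313166\right) \frac{1}{4077421} + \frac{\left(-1\right) \left(-398\right) \left(-396\right) + 15848}{8908363017} = - \frac{2313166}{4077421} + \left(-157608 + 15848\right) \frac{1}{8908363017} = - \frac{2313166}{4077421} - \frac{141760}{8908363017} = - \frac{20607100461782782}{36323146441139157}$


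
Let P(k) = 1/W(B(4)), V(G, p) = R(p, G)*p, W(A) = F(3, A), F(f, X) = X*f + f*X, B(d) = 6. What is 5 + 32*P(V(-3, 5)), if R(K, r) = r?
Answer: 53/9 ≈ 5.8889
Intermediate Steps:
F(f, X) = 2*X*f (F(f, X) = X*f + X*f = 2*X*f)
W(A) = 6*A (W(A) = 2*A*3 = 6*A)
V(G, p) = G*p
P(k) = 1/36 (P(k) = 1/(6*6) = 1/36)
5 + 32*P(V(-3, 5)) = 5 + 32*(1/36) = 5 + 8/9 = 53/9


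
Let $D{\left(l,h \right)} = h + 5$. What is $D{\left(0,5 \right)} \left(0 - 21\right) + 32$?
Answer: $-178$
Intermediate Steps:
$D{\left(l,h \right)} = 5 + h$
$D{\left(0,5 \right)} \left(0 - 21\right) + 32 = \left(5 + 5\right) \left(0 - 21\right) + 32 = 10 \left(-21\right) + 32 = -210 + 32 = -178$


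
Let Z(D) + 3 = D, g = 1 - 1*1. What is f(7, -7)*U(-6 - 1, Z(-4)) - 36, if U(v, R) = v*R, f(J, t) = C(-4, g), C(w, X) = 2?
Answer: 62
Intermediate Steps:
g = 0 (g = 1 - 1 = 0)
f(J, t) = 2
Z(D) = -3 + D
U(v, R) = R*v
f(7, -7)*U(-6 - 1, Z(-4)) - 36 = 2*((-3 - 4)*(-6 - 1)) - 36 = 2*(-7*(-7)) - 36 = 2*49 - 36 = 98 - 36 = 62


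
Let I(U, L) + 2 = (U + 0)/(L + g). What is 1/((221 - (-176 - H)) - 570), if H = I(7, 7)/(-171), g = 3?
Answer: -1710/295817 ≈ -0.0057806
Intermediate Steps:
I(U, L) = -2 + U/(3 + L) (I(U, L) = -2 + (U + 0)/(L + 3) = -2 + U/(3 + L))
H = 13/1710 (H = ((-6 + 7 - 2*7)/(3 + 7))/(-171) = ((-6 + 7 - 14)/10)*(-1/171) = ((1/10)*(-13))*(-1/171) = -13/10*(-1/171) = 13/1710 ≈ 0.0076023)
1/((221 - (-176 - H)) - 570) = 1/((221 - (-176 - 1*13/1710)) - 570) = 1/((221 - (-176 - 13/1710)) - 570) = 1/((221 - 1*(-300973/1710)) - 570) = 1/((221 + 300973/1710) - 570) = 1/(678883/1710 - 570) = 1/(-295817/1710) = -1710/295817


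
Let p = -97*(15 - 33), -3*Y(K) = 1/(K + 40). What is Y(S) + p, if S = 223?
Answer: 1377593/789 ≈ 1746.0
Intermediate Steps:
Y(K) = -1/(3*(40 + K)) (Y(K) = -1/(3*(K + 40)) = -1/(3*(40 + K)))
p = 1746 (p = -97*(-18) = 1746)
Y(S) + p = -1/(120 + 3*223) + 1746 = -1/(120 + 669) + 1746 = -1/789 + 1746 = 1377593/789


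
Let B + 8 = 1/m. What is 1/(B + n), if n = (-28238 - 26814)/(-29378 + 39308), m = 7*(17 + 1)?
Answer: -208530/2822677 ≈ -0.073877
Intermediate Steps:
m = 126 (m = 7*18 = 126)
n = -27526/4965 (n = -55052/9930 = -55052*1/9930 = -27526/4965 ≈ -5.5440)
B = -1007/126 (B = -8 + 1/126 = -1007/126 ≈ -7.9921)
1/(B + n) = 1/(-1007/126 - 27526/4965) = 1/(-2822677/208530) = -208530/2822677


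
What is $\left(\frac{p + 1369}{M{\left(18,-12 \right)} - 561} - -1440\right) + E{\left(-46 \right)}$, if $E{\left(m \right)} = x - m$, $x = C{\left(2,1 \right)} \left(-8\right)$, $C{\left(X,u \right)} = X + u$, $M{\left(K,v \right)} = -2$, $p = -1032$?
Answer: $\frac{822769}{563} \approx 1461.4$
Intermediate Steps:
$x = -24$ ($x = \left(2 + 1\right) \left(-8\right) = 3 \left(-8\right) = -24$)
$E{\left(m \right)} = -24 - m$
$\left(\frac{p + 1369}{M{\left(18,-12 \right)} - 561} - -1440\right) + E{\left(-46 \right)} = \left(\frac{-1032 + 1369}{-2 - 561} - -1440\right) - -22 = \left(\frac{337}{-563} + 1440\right) + \left(-24 + 46\right) = \left(337 \left(- \frac{1}{563}\right) + 1440\right) + 22 = \left(- \frac{337}{563} + 1440\right) + 22 = \frac{810383}{563} + 22 = \frac{822769}{563}$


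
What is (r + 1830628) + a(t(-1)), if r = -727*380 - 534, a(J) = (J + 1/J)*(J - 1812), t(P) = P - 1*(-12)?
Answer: 16872452/11 ≈ 1.5339e+6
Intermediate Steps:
t(P) = 12 + P (t(P) = P + 12 = 12 + P)
a(J) = (-1812 + J)*(J + 1/J) (a(J) = (J + 1/J)*(-1812 + J) = (-1812 + J)*(J + 1/J))
r = -276794 (r = -276260 - 534 = -276794)
(r + 1830628) + a(t(-1)) = (-276794 + 1830628) + (1 + (12 - 1)**2 - 1812*(12 - 1) - 1812/(12 - 1)) = 1553834 + (1 + 11**2 - 1812*11 - 1812/11) = 1553834 + (1 + 121 - 19932 - 1812*1/11) = 1553834 + (1 + 121 - 19932 - 1812/11) = 1553834 - 219722/11 = 16872452/11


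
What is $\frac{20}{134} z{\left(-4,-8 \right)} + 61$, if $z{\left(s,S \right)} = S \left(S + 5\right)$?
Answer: $\frac{4327}{67} \approx 64.582$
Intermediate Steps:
$z{\left(s,S \right)} = S \left(5 + S\right)$
$\frac{20}{134} z{\left(-4,-8 \right)} + 61 = \frac{20}{134} \left(- 8 \left(5 - 8\right)\right) + 61 = 20 \cdot \frac{1}{134} \left(\left(-8\right) \left(-3\right)\right) + 61 = \frac{10}{67} \cdot 24 + 61 = \frac{240}{67} + 61 = \frac{4327}{67}$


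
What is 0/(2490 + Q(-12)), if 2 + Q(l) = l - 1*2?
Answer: 0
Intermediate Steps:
Q(l) = -4 + l (Q(l) = -2 + (l - 1*2) = -2 + (l - 2) = -2 + (-2 + l) = -4 + l)
0/(2490 + Q(-12)) = 0/(2490 + (-4 - 12)) = 0/(2490 - 16) = 0/2474 = (1/2474)*0 = 0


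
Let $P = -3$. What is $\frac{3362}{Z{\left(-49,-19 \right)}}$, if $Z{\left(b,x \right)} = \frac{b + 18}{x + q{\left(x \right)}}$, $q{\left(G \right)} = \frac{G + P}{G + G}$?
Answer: $\frac{1176700}{589} \approx 1997.8$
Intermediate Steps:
$q{\left(G \right)} = \frac{-3 + G}{2 G}$ ($q{\left(G \right)} = \frac{G - 3}{G + G} = \frac{-3 + G}{2 G}$)
$Z{\left(b,x \right)} = \frac{18 + b}{x + \frac{-3 + x}{2 x}}$ ($Z{\left(b,x \right)} = \frac{b + 18}{x + \frac{-3 + x}{2 x}} = \frac{18 + b}{x + \frac{-3 + x}{2 x}}$)
$\frac{3362}{Z{\left(-49,-19 \right)}} = \frac{3362}{2 \left(-19\right) \frac{1}{-3 - 19 + 2 \left(-19\right)^{2}} \left(18 - 49\right)} = \frac{3362}{2 \left(-19\right) \frac{1}{-3 - 19 + 2 \cdot 361} \left(-31\right)} = \frac{3362}{2 \left(-19\right) \frac{1}{-3 - 19 + 722} \left(-31\right)} = \frac{3362}{2 \left(-19\right) \frac{1}{700} \left(-31\right)} = \frac{3362}{\frac{589}{350}} = 3362 \cdot \frac{350}{589} = \frac{1176700}{589}$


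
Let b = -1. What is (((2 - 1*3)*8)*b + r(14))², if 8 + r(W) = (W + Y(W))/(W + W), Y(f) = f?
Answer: 1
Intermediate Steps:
r(W) = -7 (r(W) = -8 + (W + W)/(W + W) = -8 + (2*W)/((2*W)) = -8 + (2*W)*(1/(2*W)) = -8 + 1 = -7)
(((2 - 1*3)*8)*b + r(14))² = (((2 - 1*3)*8)*(-1) - 7)² = (((2 - 3)*8)*(-1) - 7)² = (-1*8*(-1) - 7)² = (-8*(-1) - 7)² = (8 - 7)² = 1² = 1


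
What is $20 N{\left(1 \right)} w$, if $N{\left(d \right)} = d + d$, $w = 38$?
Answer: $1520$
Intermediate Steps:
$N{\left(d \right)} = 2 d$
$20 N{\left(1 \right)} w = 20 \cdot 2 \cdot 1 \cdot 38 = 20 \cdot 2 \cdot 38 = 40 \cdot 38 = 1520$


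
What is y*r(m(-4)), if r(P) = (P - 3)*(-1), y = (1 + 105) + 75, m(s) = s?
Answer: 1267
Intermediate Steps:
y = 181 (y = 106 + 75 = 181)
r(P) = 3 - P (r(P) = (-3 + P)*(-1) = 3 - P)
y*r(m(-4)) = 181*(3 - 1*(-4)) = 181*(3 + 4) = 181*7 = 1267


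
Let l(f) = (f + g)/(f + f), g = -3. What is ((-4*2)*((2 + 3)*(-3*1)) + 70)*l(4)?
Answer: 95/4 ≈ 23.750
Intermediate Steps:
l(f) = (-3 + f)/(2*f) (l(f) = (f - 3)/(f + f) = (-3 + f)/((2*f)) = (-3 + f)*(1/(2*f)) = (-3 + f)/(2*f))
((-4*2)*((2 + 3)*(-3*1)) + 70)*l(4) = ((-4*2)*((2 + 3)*(-3*1)) + 70)*((½)*(-3 + 4)/4) = (-40*(-3) + 70)*((½)*(¼)*1) = (-8*(-15) + 70)*(⅛) = (120 + 70)*(⅛) = 190*(⅛) = 95/4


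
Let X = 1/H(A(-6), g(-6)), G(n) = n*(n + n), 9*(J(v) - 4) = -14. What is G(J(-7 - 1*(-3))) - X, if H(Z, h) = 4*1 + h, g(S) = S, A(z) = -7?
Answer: 2017/162 ≈ 12.451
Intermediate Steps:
J(v) = 22/9 (J(v) = 4 + (⅑)*(-14) = 4 - 14/9 = 22/9)
G(n) = 2*n² (G(n) = n*(2*n) = 2*n²)
H(Z, h) = 4 + h
X = -½ (X = 1/(4 - 6) = 1/(-2) = -½ ≈ -0.50000)
G(J(-7 - 1*(-3))) - X = 2*(22/9)² - 1*(-½) = 2*(484/81) + ½ = 968/81 + ½ = 2017/162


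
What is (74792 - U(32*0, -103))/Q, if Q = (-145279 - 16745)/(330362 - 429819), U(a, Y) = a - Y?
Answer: 7428343873/162024 ≈ 45847.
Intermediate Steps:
Q = 162024/99457 (Q = -162024/(-99457) = -162024*(-1/99457) = 162024/99457 ≈ 1.6291)
(74792 - U(32*0, -103))/Q = (74792 - (32*0 - 1*(-103)))/(162024/99457) = (74792 - (0 + 103))*(99457/162024) = (74792 - 1*103)*(99457/162024) = (74792 - 103)*(99457/162024) = 74689*(99457/162024) = 7428343873/162024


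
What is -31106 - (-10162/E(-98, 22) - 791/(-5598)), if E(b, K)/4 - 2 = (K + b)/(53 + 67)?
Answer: -6712767769/229518 ≈ -29247.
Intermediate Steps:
E(b, K) = 8 + K/30 + b/30 (E(b, K) = 8 + 4*((K + b)/(53 + 67)) = 8 + 4*((K + b)/120) = 8 + 4*((K + b)*(1/120)) = 8 + 4*(K/120 + b/120) = 8 + (K/30 + b/30) = 8 + K/30 + b/30)
-31106 - (-10162/E(-98, 22) - 791/(-5598)) = -31106 - (-10162/(8 + (1/30)*22 + (1/30)*(-98)) - 791/(-5598)) = -31106 - (-10162/(8 + 11/15 - 49/15) - 791*(-1/5598)) = -31106 - (-10162/82/15 + 791/5598) = -31106 - (-10162*15/82 + 791/5598) = -31106 - (-76215/41 + 791/5598) = -31106 - 1*(-426619139/229518) = -31106 + 426619139/229518 = -6712767769/229518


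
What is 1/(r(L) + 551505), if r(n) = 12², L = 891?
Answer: 1/551649 ≈ 1.8127e-6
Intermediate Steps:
r(n) = 144
1/(r(L) + 551505) = 1/(144 + 551505) = 1/551649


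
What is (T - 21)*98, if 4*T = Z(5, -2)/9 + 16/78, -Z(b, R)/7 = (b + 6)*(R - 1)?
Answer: -111083/78 ≈ -1424.1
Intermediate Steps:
Z(b, R) = -7*(-1 + R)*(6 + b) (Z(b, R) = -7*(b + 6)*(R - 1) = -7*(6 + b)*(-1 + R) = -7*(-1 + R)*(6 + b))
T = 1009/156 (T = ((42 - 42*(-2) + 7*5 - 7*(-2)*5)/9 + 16/78)/4 = ((42 + 84 + 35 + 70)*(⅑) + 16*(1/78))/4 = (231*(⅑) + 8/39)/4 = (77/3 + 8/39)/4 = (¼)*(1009/39) = 1009/156 ≈ 6.4679)
(T - 21)*98 = (1009/156 - 21)*98 = -2267/156*98 = -111083/78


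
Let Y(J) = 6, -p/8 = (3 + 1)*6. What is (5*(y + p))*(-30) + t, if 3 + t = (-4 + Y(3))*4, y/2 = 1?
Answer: 28505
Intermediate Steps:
y = 2 (y = 2*1 = 2)
p = -192 (p = -8*(3 + 1)*6 = -32*6 = -8*24 = -192)
t = 5 (t = -3 + (-4 + 6)*4 = -3 + 2*4 = -3 + 8 = 5)
(5*(y + p))*(-30) + t = (5*(2 - 192))*(-30) + 5 = (5*(-190))*(-30) + 5 = -950*(-30) + 5 = 28500 + 5 = 28505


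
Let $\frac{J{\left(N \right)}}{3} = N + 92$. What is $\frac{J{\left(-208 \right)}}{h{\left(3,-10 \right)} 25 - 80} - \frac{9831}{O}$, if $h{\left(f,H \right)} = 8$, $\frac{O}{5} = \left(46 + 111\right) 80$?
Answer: $- \frac{191951}{62800} \approx -3.0565$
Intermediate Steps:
$O = 62800$ ($O = 5 \left(46 + 111\right) 80 = 5 \cdot 157 \cdot 80 = 5 \cdot 12560 = 62800$)
$J{\left(N \right)} = 276 + 3 N$ ($J{\left(N \right)} = 3 \left(N + 92\right) = 3 \left(92 + N\right) = 276 + 3 N$)
$\frac{J{\left(-208 \right)}}{h{\left(3,-10 \right)} 25 - 80} - \frac{9831}{O} = \frac{276 + 3 \left(-208\right)}{8 \cdot 25 - 80} - \frac{9831}{62800} = \frac{276 - 624}{200 - 80} - \frac{9831}{62800} = - \frac{348}{120} - \frac{9831}{62800} = \left(-348\right) \frac{1}{120} - \frac{9831}{62800} = - \frac{29}{10} - \frac{9831}{62800} = - \frac{191951}{62800}$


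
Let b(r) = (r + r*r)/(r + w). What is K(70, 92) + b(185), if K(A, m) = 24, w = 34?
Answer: 13222/73 ≈ 181.12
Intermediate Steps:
b(r) = (r + r²)/(34 + r) (b(r) = (r + r*r)/(r + 34) = (r + r²)/(34 + r))
K(70, 92) + b(185) = 24 + 185*(1 + 185)/(34 + 185) = 24 + 185*186/219 = 24 + 185*(1/219)*186 = 24 + 11470/73 = 13222/73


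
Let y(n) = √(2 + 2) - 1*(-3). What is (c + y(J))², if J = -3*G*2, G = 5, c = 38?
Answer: 1849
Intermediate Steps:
J = -30 (J = -3*5*2 = -15*2 = -30)
y(n) = 5 (y(n) = √4 + 3 = 2 + 3 = 5)
(c + y(J))² = (38 + 5)² = 43² = 1849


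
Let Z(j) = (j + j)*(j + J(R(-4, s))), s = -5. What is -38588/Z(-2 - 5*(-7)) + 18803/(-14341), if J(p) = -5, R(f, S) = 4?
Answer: -13366783/602322 ≈ -22.192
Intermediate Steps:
Z(j) = 2*j*(-5 + j) (Z(j) = (j + j)*(j - 5) = (2*j)*(-5 + j) = 2*j*(-5 + j))
-38588/Z(-2 - 5*(-7)) + 18803/(-14341) = -38588*1/(2*(-5 + (-2 - 5*(-7)))*(-2 - 5*(-7))) + 18803/(-14341) = -38588*1/(2*(-5 + (-2 + 35))*(-2 + 35)) + 18803*(-1/14341) = -38588*1/(66*(-5 + 33)) - 18803/14341 = -38588/(2*33*28) - 18803/14341 = -38588/1848 - 18803/14341 = -38588*1/1848 - 18803/14341 = -877/42 - 18803/14341 = -13366783/602322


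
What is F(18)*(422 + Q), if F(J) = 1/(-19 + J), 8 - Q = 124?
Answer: -306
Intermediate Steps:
Q = -116 (Q = 8 - 1*124 = 8 - 124 = -116)
F(18)*(422 + Q) = (422 - 116)/(-19 + 18) = 306/(-1) = -1*306 = -306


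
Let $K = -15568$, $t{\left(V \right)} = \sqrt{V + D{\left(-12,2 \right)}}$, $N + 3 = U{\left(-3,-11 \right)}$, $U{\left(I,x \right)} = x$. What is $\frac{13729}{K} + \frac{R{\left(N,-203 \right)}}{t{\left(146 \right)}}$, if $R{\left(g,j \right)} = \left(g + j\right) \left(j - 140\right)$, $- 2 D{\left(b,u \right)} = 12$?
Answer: $- \frac{13729}{15568} + \frac{10633 \sqrt{35}}{10} \approx 6289.7$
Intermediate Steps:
$N = -14$ ($N = -3 - 11 = -14$)
$D{\left(b,u \right)} = -6$ ($D{\left(b,u \right)} = \left(- \frac{1}{2}\right) 12 = -6$)
$t{\left(V \right)} = \sqrt{-6 + V}$ ($t{\left(V \right)} = \sqrt{V - 6} = \sqrt{-6 + V}$)
$R{\left(g,j \right)} = \left(-140 + j\right) \left(g + j\right)$ ($R{\left(g,j \right)} = \left(g + j\right) \left(-140 + j\right) = \left(-140 + j\right) \left(g + j\right)$)
$\frac{13729}{K} + \frac{R{\left(N,-203 \right)}}{t{\left(146 \right)}} = \frac{13729}{-15568} + \frac{\left(-203\right)^{2} - -1960 - -28420 - -2842}{\sqrt{-6 + 146}} = 13729 \left(- \frac{1}{15568}\right) + \frac{41209 + 1960 + 28420 + 2842}{\sqrt{140}} = - \frac{13729}{15568} + \frac{74431}{2 \sqrt{35}} = - \frac{13729}{15568} + 74431 \frac{\sqrt{35}}{70} = - \frac{13729}{15568} + \frac{10633 \sqrt{35}}{10}$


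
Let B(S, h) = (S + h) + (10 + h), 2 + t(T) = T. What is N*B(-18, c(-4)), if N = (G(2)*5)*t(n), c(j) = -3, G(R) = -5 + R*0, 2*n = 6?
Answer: 350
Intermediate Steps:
n = 3 (n = (1/2)*6 = 3)
G(R) = -5 (G(R) = -5 + 0 = -5)
t(T) = -2 + T
B(S, h) = 10 + S + 2*h
N = -25 (N = (-5*5)*(-2 + 3) = -25*1 = -25)
N*B(-18, c(-4)) = -25*(10 - 18 + 2*(-3)) = -25*(10 - 18 - 6) = -25*(-14) = 350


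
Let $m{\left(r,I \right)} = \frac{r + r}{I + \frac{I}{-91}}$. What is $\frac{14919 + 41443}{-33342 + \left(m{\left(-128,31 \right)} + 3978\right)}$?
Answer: $- \frac{39312495}{20487214} \approx -1.9189$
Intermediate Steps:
$m{\left(r,I \right)} = \frac{91 r}{45 I}$ ($m{\left(r,I \right)} = \frac{2 r}{I + I \left(- \frac{1}{91}\right)} = \frac{2 r}{I - \frac{I}{91}} = \frac{2 r}{\frac{90}{91} I} = 2 r \frac{91}{90 I} = \frac{91 r}{45 I}$)
$\frac{14919 + 41443}{-33342 + \left(m{\left(-128,31 \right)} + 3978\right)} = \frac{14919 + 41443}{-33342 + \left(\frac{91}{45} \left(-128\right) \frac{1}{31} + 3978\right)} = \frac{56362}{-33342 + \left(\frac{91}{45} \left(-128\right) \frac{1}{31} + 3978\right)} = \frac{56362}{-33342 + \left(- \frac{11648}{1395} + 3978\right)} = \frac{56362}{-33342 + \frac{5537662}{1395}} = \frac{56362}{- \frac{40974428}{1395}} = 56362 \left(- \frac{1395}{40974428}\right) = - \frac{39312495}{20487214}$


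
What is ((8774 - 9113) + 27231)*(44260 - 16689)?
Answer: 741439332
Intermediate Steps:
((8774 - 9113) + 27231)*(44260 - 16689) = (-339 + 27231)*27571 = 26892*27571 = 741439332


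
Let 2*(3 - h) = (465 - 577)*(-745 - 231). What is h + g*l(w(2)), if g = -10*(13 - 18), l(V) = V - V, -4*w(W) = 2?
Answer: -54653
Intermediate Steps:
w(W) = -½ (w(W) = -¼*2 = -½)
h = -54653 (h = 3 - (465 - 577)*(-745 - 231)/2 = 3 - (-56)*(-976) = 3 - ½*109312 = 3 - 54656 = -54653)
l(V) = 0
g = 50 (g = -10*(-5) = 50)
h + g*l(w(2)) = -54653 + 50*0 = -54653 + 0 = -54653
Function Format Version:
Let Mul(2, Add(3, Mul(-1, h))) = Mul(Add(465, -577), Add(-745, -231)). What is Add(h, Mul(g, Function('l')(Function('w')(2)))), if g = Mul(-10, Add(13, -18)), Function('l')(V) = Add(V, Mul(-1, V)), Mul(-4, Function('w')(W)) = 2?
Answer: -54653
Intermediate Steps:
Function('w')(W) = Rational(-1, 2) (Function('w')(W) = Mul(Rational(-1, 4), 2) = Rational(-1, 2))
h = -54653 (h = Add(3, Mul(Rational(-1, 2), Mul(Add(465, -577), Add(-745, -231)))) = Add(3, Mul(Rational(-1, 2), Mul(-112, -976))) = Add(3, Mul(Rational(-1, 2), 109312)) = Add(3, -54656) = -54653)
Function('l')(V) = 0
g = 50 (g = Mul(-10, -5) = 50)
Add(h, Mul(g, Function('l')(Function('w')(2)))) = Add(-54653, Mul(50, 0)) = Add(-54653, 0) = -54653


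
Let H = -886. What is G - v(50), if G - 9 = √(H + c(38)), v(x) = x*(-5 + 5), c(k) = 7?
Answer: 9 + I*√879 ≈ 9.0 + 29.648*I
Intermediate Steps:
v(x) = 0 (v(x) = x*0 = 0)
G = 9 + I*√879 (G = 9 + √(-886 + 7) = 9 + √(-879) = 9 + I*√879 ≈ 9.0 + 29.648*I)
G - v(50) = (9 + I*√879) - 1*0 = (9 + I*√879) + 0 = 9 + I*√879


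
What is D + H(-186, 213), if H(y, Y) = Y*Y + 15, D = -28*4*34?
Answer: 41576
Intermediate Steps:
D = -3808 (D = -112*34 = -3808)
H(y, Y) = 15 + Y² (H(y, Y) = Y² + 15 = 15 + Y²)
D + H(-186, 213) = -3808 + (15 + 213²) = -3808 + (15 + 45369) = -3808 + 45384 = 41576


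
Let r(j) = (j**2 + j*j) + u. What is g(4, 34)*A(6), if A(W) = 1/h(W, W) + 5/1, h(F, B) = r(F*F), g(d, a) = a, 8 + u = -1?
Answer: 439144/2583 ≈ 170.01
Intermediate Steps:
u = -9 (u = -8 - 1 = -9)
r(j) = -9 + 2*j**2 (r(j) = (j**2 + j*j) - 9 = (j**2 + j**2) - 9 = 2*j**2 - 9 = -9 + 2*j**2)
h(F, B) = -9 + 2*F**4 (h(F, B) = -9 + 2*(F*F)**2 = -9 + 2*(F**2)**2 = -9 + 2*F**4)
A(W) = 5 + 1/(-9 + 2*W**4) (A(W) = 1/(-9 + 2*W**4) + 5/1 = 1/(-9 + 2*W**4) + 5*1 = 1/(-9 + 2*W**4) + 5 = 5 + 1/(-9 + 2*W**4))
g(4, 34)*A(6) = 34*(2*(-22 + 5*6**4)/(-9 + 2*6**4)) = 34*(2*(-22 + 5*1296)/(-9 + 2*1296)) = 34*(2*(-22 + 6480)/(-9 + 2592)) = 34*(2*6458/2583) = 34*(2*(1/2583)*6458) = 34*(12916/2583) = 439144/2583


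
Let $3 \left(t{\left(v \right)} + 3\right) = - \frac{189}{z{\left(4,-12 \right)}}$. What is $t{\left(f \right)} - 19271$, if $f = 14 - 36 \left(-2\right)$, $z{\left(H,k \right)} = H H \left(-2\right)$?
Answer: $- \frac{616705}{32} \approx -19272.0$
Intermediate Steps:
$z{\left(H,k \right)} = - 2 H^{2}$ ($z{\left(H,k \right)} = H^{2} \left(-2\right) = - 2 H^{2}$)
$f = 86$ ($f = 14 - -72 = 14 + 72 = 86$)
$t{\left(v \right)} = - \frac{33}{32}$ ($t{\left(v \right)} = -3 + \frac{\left(-189\right) \frac{1}{\left(-2\right) 4^{2}}}{3} = -3 + \frac{\left(-189\right) \frac{1}{\left(-2\right) 16}}{3} = -3 + \frac{\left(-189\right) \frac{1}{-32}}{3} = -3 + \frac{\left(-189\right) \left(- \frac{1}{32}\right)}{3} = -3 + \frac{1}{3} \cdot \frac{189}{32} = -3 + \frac{63}{32} = - \frac{33}{32}$)
$t{\left(f \right)} - 19271 = - \frac{33}{32} - 19271 = - \frac{616705}{32}$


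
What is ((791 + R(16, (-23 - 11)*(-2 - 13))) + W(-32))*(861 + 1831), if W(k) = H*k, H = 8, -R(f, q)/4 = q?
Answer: -4051460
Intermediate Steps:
R(f, q) = -4*q
W(k) = 8*k
((791 + R(16, (-23 - 11)*(-2 - 13))) + W(-32))*(861 + 1831) = ((791 - 4*(-23 - 11)*(-2 - 13)) + 8*(-32))*(861 + 1831) = ((791 - (-136)*(-15)) - 256)*2692 = ((791 - 4*510) - 256)*2692 = ((791 - 2040) - 256)*2692 = (-1249 - 256)*2692 = -1505*2692 = -4051460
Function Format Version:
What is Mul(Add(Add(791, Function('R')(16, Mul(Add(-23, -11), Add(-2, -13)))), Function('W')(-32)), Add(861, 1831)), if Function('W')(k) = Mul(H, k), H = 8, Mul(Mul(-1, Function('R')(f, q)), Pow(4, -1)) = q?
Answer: -4051460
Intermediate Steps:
Function('R')(f, q) = Mul(-4, q)
Function('W')(k) = Mul(8, k)
Mul(Add(Add(791, Function('R')(16, Mul(Add(-23, -11), Add(-2, -13)))), Function('W')(-32)), Add(861, 1831)) = Mul(Add(Add(791, Mul(-4, Mul(Add(-23, -11), Add(-2, -13)))), Mul(8, -32)), Add(861, 1831)) = Mul(Add(Add(791, Mul(-4, Mul(-34, -15))), -256), 2692) = Mul(Add(Add(791, Mul(-4, 510)), -256), 2692) = Mul(Add(Add(791, -2040), -256), 2692) = Mul(Add(-1249, -256), 2692) = Mul(-1505, 2692) = -4051460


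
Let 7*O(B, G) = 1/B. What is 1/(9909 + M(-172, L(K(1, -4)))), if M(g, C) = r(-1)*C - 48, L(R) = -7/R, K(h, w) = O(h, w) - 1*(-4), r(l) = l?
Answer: 29/286018 ≈ 0.00010139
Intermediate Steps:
O(B, G) = 1/(7*B)
K(h, w) = 4 + 1/(7*h) (K(h, w) = 1/(7*h) - 1*(-4) = 1/(7*h) + 4 = 4 + 1/(7*h))
M(g, C) = -48 - C (M(g, C) = -C - 48 = -48 - C)
1/(9909 + M(-172, L(K(1, -4)))) = 1/(9909 + (-48 - (-7)/(4 + (1/7)/1))) = 1/(9909 + (-48 - (-7)/(4 + (1/7)*1))) = 1/(9909 + (-48 - (-7)/(4 + 1/7))) = 1/(9909 + (-48 - (-7)/29/7)) = 1/(9909 + (-48 - (-7)*7/29)) = 1/(9909 + (-48 - 1*(-49/29))) = 1/(9909 + (-48 + 49/29)) = 1/(9909 - 1343/29) = 1/(286018/29) = 29/286018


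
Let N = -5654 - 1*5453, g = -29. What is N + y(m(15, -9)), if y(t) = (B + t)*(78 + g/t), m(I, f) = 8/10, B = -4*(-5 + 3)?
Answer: -53698/5 ≈ -10740.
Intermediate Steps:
B = 8 (B = -4*(-2) = 8)
m(I, f) = 4/5 (m(I, f) = 8*(1/10) = 4/5)
y(t) = (8 + t)*(78 - 29/t)
N = -11107 (N = -5654 - 5453 = -11107)
N + y(m(15, -9)) = -11107 + (595 - 232/4/5 + 78*(4/5)) = -11107 + (595 - 232*5/4 + 312/5) = -11107 + (595 - 290 + 312/5) = -11107 + 1837/5 = -53698/5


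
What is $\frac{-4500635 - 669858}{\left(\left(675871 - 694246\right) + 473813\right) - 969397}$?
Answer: $\frac{5170493}{513959} \approx 10.06$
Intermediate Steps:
$\frac{-4500635 - 669858}{\left(\left(675871 - 694246\right) + 473813\right) - 969397} = - \frac{5170493}{\left(-18375 + 473813\right) - 969397} = - \frac{5170493}{455438 - 969397} = - \frac{5170493}{-513959} = \left(-5170493\right) \left(- \frac{1}{513959}\right) = \frac{5170493}{513959}$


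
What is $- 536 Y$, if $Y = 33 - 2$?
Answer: $-16616$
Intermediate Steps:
$Y = 31$ ($Y = 33 - 2 = 31$)
$- 536 Y = \left(-536\right) 31 = -16616$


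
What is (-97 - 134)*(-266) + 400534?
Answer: 461980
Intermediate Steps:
(-97 - 134)*(-266) + 400534 = -231*(-266) + 400534 = 61446 + 400534 = 461980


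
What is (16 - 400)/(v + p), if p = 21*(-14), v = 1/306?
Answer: 117504/89963 ≈ 1.3061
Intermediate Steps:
v = 1/306 ≈ 0.0032680
p = -294
(16 - 400)/(v + p) = (16 - 400)/(1/306 - 294) = -384/(-89963/306) = -384*(-306/89963) = 117504/89963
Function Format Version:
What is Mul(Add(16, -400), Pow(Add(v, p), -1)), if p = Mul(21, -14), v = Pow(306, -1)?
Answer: Rational(117504, 89963) ≈ 1.3061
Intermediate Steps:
v = Rational(1, 306) ≈ 0.0032680
p = -294
Mul(Add(16, -400), Pow(Add(v, p), -1)) = Mul(Add(16, -400), Pow(Add(Rational(1, 306), -294), -1)) = Mul(-384, Pow(Rational(-89963, 306), -1)) = Mul(-384, Rational(-306, 89963)) = Rational(117504, 89963)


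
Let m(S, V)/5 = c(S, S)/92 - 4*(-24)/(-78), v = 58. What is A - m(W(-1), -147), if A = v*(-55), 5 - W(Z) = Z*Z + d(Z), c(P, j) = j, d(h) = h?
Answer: -3808205/1196 ≈ -3184.1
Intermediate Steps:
W(Z) = 5 - Z - Z**2 (W(Z) = 5 - (Z*Z + Z) = 5 - (Z**2 + Z) = 5 - (Z + Z**2) = 5 + (-Z - Z**2) = 5 - Z - Z**2)
m(S, V) = -80/13 + 5*S/92 (m(S, V) = 5*(S/92 - 4*(-24)/(-78)) = 5*(S*(1/92) + 96*(-1/78)) = 5*(S/92 - 16/13) = 5*(-16/13 + S/92) = -80/13 + 5*S/92)
A = -3190 (A = 58*(-55) = -3190)
A - m(W(-1), -147) = -3190 - (-80/13 + 5*(5 - 1*(-1) - 1*(-1)**2)/92) = -3190 - (-80/13 + 5*(5 + 1 - 1*1)/92) = -3190 - (-80/13 + 5*(5 + 1 - 1)/92) = -3190 - (-80/13 + (5/92)*5) = -3190 - (-80/13 + 25/92) = -3190 - 1*(-7035/1196) = -3190 + 7035/1196 = -3808205/1196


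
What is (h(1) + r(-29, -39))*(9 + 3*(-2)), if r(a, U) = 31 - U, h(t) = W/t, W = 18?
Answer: 264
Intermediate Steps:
h(t) = 18/t
(h(1) + r(-29, -39))*(9 + 3*(-2)) = (18/1 + (31 - 1*(-39)))*(9 + 3*(-2)) = (18*1 + (31 + 39))*(9 - 6) = (18 + 70)*3 = 88*3 = 264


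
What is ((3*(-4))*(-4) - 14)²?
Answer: 1156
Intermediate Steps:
((3*(-4))*(-4) - 14)² = (-12*(-4) - 14)² = (48 - 14)² = 34² = 1156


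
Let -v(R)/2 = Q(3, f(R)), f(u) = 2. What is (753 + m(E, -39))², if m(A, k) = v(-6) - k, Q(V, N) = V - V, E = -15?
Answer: 627264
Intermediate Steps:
Q(V, N) = 0
v(R) = 0 (v(R) = -2*0 = 0)
m(A, k) = -k (m(A, k) = 0 - k = -k)
(753 + m(E, -39))² = (753 - 1*(-39))² = (753 + 39)² = 792² = 627264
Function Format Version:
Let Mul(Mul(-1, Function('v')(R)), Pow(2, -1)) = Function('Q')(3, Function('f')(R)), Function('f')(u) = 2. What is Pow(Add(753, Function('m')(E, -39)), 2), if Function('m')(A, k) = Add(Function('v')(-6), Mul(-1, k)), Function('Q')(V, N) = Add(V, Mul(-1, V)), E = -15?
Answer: 627264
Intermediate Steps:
Function('Q')(V, N) = 0
Function('v')(R) = 0 (Function('v')(R) = Mul(-2, 0) = 0)
Function('m')(A, k) = Mul(-1, k) (Function('m')(A, k) = Add(0, Mul(-1, k)) = Mul(-1, k))
Pow(Add(753, Function('m')(E, -39)), 2) = Pow(Add(753, Mul(-1, -39)), 2) = Pow(Add(753, 39), 2) = Pow(792, 2) = 627264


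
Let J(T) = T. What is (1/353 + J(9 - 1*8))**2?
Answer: 125316/124609 ≈ 1.0057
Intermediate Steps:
(1/353 + J(9 - 1*8))**2 = (1/353 + (9 - 1*8))**2 = (1/353 + (9 - 8))**2 = (1/353 + 1)**2 = (354/353)**2 = 125316/124609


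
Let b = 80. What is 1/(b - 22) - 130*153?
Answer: -1153619/58 ≈ -19890.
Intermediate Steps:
1/(b - 22) - 130*153 = 1/(80 - 22) - 130*153 = 1/58 - 19890 = -1153619/58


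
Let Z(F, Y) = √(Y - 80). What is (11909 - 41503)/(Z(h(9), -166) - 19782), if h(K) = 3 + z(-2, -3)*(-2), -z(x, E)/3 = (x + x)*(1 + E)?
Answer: 97571418/65221295 + 14797*I*√246/195663885 ≈ 1.496 + 0.0011861*I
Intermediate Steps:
z(x, E) = -6*x*(1 + E) (z(x, E) = -3*(x + x)*(1 + E) = -3*2*x*(1 + E) = -6*x*(1 + E))
h(K) = 51 (h(K) = 3 - 6*(-2)*(1 - 3)*(-2) = 3 - 6*(-2)*(-2)*(-2) = 3 - 24*(-2) = 3 + 48 = 51)
Z(F, Y) = √(-80 + Y)
(11909 - 41503)/(Z(h(9), -166) - 19782) = (11909 - 41503)/(√(-80 - 166) - 19782) = -29594/(√(-246) - 19782) = -29594/(I*√246 - 19782) = -29594/(-19782 + I*√246)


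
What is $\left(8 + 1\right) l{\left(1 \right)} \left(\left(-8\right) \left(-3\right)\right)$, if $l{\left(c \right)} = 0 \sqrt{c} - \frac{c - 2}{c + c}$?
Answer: $108$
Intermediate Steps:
$l{\left(c \right)} = - \frac{-2 + c}{2 c}$ ($l{\left(c \right)} = 0 - \frac{-2 + c}{2 c} = - \frac{-2 + c}{2 c}$)
$\left(8 + 1\right) l{\left(1 \right)} \left(\left(-8\right) \left(-3\right)\right) = \left(8 + 1\right) \frac{2 - 1}{2 \cdot 1} \left(\left(-8\right) \left(-3\right)\right) = 9 \cdot \frac{1}{2} \cdot 1 \left(2 - 1\right) 24 = 9 \cdot \frac{1}{2} \cdot 1 \cdot 1 \cdot 24 = 9 \cdot \frac{1}{2} \cdot 24 = \frac{9}{2} \cdot 24 = 108$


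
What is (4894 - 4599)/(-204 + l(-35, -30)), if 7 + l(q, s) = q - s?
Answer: -295/216 ≈ -1.3657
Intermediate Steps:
l(q, s) = -7 + q - s (l(q, s) = -7 + (q - s) = -7 + q - s)
(4894 - 4599)/(-204 + l(-35, -30)) = (4894 - 4599)/(-204 + (-7 - 35 - 1*(-30))) = 295/(-204 + (-7 - 35 + 30)) = 295/(-204 - 12) = 295/(-216) = 295*(-1/216) = -295/216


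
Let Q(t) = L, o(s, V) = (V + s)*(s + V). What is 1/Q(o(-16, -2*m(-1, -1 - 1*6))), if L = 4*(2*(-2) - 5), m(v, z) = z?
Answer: -1/36 ≈ -0.027778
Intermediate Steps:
o(s, V) = (V + s)**2 (o(s, V) = (V + s)*(V + s) = (V + s)**2)
L = -36 (L = 4*(-4 - 5) = 4*(-9) = -36)
Q(t) = -36
1/Q(o(-16, -2*m(-1, -1 - 1*6))) = 1/(-36) = -1/36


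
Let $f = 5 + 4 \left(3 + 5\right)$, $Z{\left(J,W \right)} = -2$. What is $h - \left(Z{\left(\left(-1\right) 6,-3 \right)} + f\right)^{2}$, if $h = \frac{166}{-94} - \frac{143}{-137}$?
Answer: $- \frac{7892425}{6439} \approx -1225.7$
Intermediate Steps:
$f = 37$ ($f = 5 + 4 \cdot 8 = 5 + 32 = 37$)
$h = - \frac{4650}{6439}$ ($h = 166 \left(- \frac{1}{94}\right) - - \frac{143}{137} = - \frac{83}{47} + \frac{143}{137} = - \frac{4650}{6439} \approx -0.72216$)
$h - \left(Z{\left(\left(-1\right) 6,-3 \right)} + f\right)^{2} = - \frac{4650}{6439} - \left(-2 + 37\right)^{2} = - \frac{4650}{6439} - 35^{2} = - \frac{4650}{6439} - 1225 = - \frac{7892425}{6439}$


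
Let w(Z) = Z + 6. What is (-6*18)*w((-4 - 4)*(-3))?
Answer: -3240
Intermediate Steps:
w(Z) = 6 + Z
(-6*18)*w((-4 - 4)*(-3)) = (-6*18)*(6 + (-4 - 4)*(-3)) = -108*(6 - 8*(-3)) = -108*(6 + 24) = -108*30 = -3240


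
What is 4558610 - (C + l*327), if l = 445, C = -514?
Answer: 4413609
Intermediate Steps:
4558610 - (C + l*327) = 4558610 - (-514 + 445*327) = 4558610 - (-514 + 145515) = 4558610 - 1*145001 = 4558610 - 145001 = 4413609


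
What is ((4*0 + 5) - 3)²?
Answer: 4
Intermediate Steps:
((4*0 + 5) - 3)² = ((0 + 5) - 3)² = (5 - 3)² = 2² = 4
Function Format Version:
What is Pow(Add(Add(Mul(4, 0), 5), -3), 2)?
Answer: 4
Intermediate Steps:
Pow(Add(Add(Mul(4, 0), 5), -3), 2) = Pow(Add(Add(0, 5), -3), 2) = Pow(Add(5, -3), 2) = Pow(2, 2) = 4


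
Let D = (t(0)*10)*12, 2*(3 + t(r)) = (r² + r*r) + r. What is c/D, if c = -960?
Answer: 8/3 ≈ 2.6667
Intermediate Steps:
t(r) = -3 + r² + r/2 (t(r) = -3 + ((r² + r*r) + r)/2 = -3 + ((r² + r²) + r)/2 = -3 + (2*r² + r)/2 = -3 + (r + 2*r²)/2 = -3 + (r² + r/2) = -3 + r² + r/2)
D = -360 (D = ((-3 + 0² + (½)*0)*10)*12 = ((-3 + 0 + 0)*10)*12 = -3*10*12 = -30*12 = -360)
c/D = -960/(-360) = -960*(-1/360) = 8/3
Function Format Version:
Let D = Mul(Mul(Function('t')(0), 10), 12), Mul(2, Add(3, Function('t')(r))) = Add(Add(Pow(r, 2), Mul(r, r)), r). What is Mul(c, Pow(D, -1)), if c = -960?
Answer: Rational(8, 3) ≈ 2.6667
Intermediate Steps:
Function('t')(r) = Add(-3, Pow(r, 2), Mul(Rational(1, 2), r)) (Function('t')(r) = Add(-3, Mul(Rational(1, 2), Add(Add(Pow(r, 2), Mul(r, r)), r))) = Add(-3, Mul(Rational(1, 2), Add(Add(Pow(r, 2), Pow(r, 2)), r))) = Add(-3, Mul(Rational(1, 2), Add(Mul(2, Pow(r, 2)), r))) = Add(-3, Mul(Rational(1, 2), Add(r, Mul(2, Pow(r, 2))))) = Add(-3, Add(Pow(r, 2), Mul(Rational(1, 2), r))) = Add(-3, Pow(r, 2), Mul(Rational(1, 2), r)))
D = -360 (D = Mul(Mul(Add(-3, Pow(0, 2), Mul(Rational(1, 2), 0)), 10), 12) = Mul(Mul(Add(-3, 0, 0), 10), 12) = Mul(Mul(-3, 10), 12) = Mul(-30, 12) = -360)
Mul(c, Pow(D, -1)) = Mul(-960, Pow(-360, -1)) = Mul(-960, Rational(-1, 360)) = Rational(8, 3)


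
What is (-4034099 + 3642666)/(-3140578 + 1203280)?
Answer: 391433/1937298 ≈ 0.20205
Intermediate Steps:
(-4034099 + 3642666)/(-3140578 + 1203280) = -391433/(-1937298) = -391433*(-1/1937298) = 391433/1937298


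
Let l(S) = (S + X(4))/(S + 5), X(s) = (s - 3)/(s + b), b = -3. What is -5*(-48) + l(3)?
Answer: 481/2 ≈ 240.50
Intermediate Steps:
X(s) = 1 (X(s) = (s - 3)/(s - 3) = (-3 + s)/(-3 + s) = 1)
l(S) = (1 + S)/(5 + S) (l(S) = (S + 1)/(S + 5) = (1 + S)/(5 + S))
-5*(-48) + l(3) = -5*(-48) + (1 + 3)/(5 + 3) = 240 + 4/8 = 240 + (⅛)*4 = 240 + ½ = 481/2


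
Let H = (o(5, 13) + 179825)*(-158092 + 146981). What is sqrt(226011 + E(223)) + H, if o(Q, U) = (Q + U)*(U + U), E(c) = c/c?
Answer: -2003235523 + 2*sqrt(56503) ≈ -2.0032e+9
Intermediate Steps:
E(c) = 1
o(Q, U) = 2*U*(Q + U) (o(Q, U) = (Q + U)*(2*U) = 2*U*(Q + U))
H = -2003235523 (H = (2*13*(5 + 13) + 179825)*(-158092 + 146981) = (2*13*18 + 179825)*(-11111) = (468 + 179825)*(-11111) = 180293*(-11111) = -2003235523)
sqrt(226011 + E(223)) + H = sqrt(226011 + 1) - 2003235523 = sqrt(226012) - 2003235523 = 2*sqrt(56503) - 2003235523 = -2003235523 + 2*sqrt(56503)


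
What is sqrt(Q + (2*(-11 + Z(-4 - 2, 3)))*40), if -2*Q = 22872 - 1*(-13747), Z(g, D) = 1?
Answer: I*sqrt(76438)/2 ≈ 138.24*I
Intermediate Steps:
Q = -36619/2 (Q = -(22872 - 1*(-13747))/2 = -(22872 + 13747)/2 = -1/2*36619 = -36619/2 ≈ -18310.)
sqrt(Q + (2*(-11 + Z(-4 - 2, 3)))*40) = sqrt(-36619/2 + (2*(-11 + 1))*40) = sqrt(-36619/2 + (2*(-10))*40) = sqrt(-36619/2 - 20*40) = sqrt(-36619/2 - 800) = sqrt(-38219/2) = I*sqrt(76438)/2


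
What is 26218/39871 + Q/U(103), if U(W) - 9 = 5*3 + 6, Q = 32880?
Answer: 43724834/39871 ≈ 1096.7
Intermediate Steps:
U(W) = 30 (U(W) = 9 + (5*3 + 6) = 9 + (15 + 6) = 9 + 21 = 30)
26218/39871 + Q/U(103) = 26218/39871 + 32880/30 = 26218*(1/39871) + 32880*(1/30) = 26218/39871 + 1096 = 43724834/39871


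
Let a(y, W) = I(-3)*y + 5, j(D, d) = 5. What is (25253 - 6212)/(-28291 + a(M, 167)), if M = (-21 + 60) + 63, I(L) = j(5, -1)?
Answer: -19041/27776 ≈ -0.68552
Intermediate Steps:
I(L) = 5
M = 102 (M = 39 + 63 = 102)
a(y, W) = 5 + 5*y (a(y, W) = 5*y + 5 = 5 + 5*y)
(25253 - 6212)/(-28291 + a(M, 167)) = (25253 - 6212)/(-28291 + (5 + 5*102)) = 19041/(-28291 + (5 + 510)) = 19041/(-28291 + 515) = 19041/(-27776) = 19041*(-1/27776) = -19041/27776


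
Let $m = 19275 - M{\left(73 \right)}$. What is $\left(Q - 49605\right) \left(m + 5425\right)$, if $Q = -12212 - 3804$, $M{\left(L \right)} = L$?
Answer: $-1616048367$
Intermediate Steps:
$m = 19202$ ($m = 19275 - 73 = 19202$)
$Q = -16016$ ($Q = -12212 - 3804 = -16016$)
$\left(Q - 49605\right) \left(m + 5425\right) = \left(-16016 - 49605\right) \left(19202 + 5425\right) = \left(-65621\right) 24627 = -1616048367$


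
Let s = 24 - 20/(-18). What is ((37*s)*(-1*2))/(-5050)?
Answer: 8362/22725 ≈ 0.36796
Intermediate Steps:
s = 226/9 (s = 24 - 20*(-1)/18 = 24 - 1*(-10/9) = 24 + 10/9 = 226/9 ≈ 25.111)
((37*s)*(-1*2))/(-5050) = ((37*(226/9))*(-1*2))/(-5050) = ((8362/9)*(-2))*(-1/5050) = -16724/9*(-1/5050) = 8362/22725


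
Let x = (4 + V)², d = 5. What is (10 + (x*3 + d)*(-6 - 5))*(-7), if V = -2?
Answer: 1239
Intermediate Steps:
x = 4 (x = (4 - 2)² = 2² = 4)
(10 + (x*3 + d)*(-6 - 5))*(-7) = (10 + (4*3 + 5)*(-6 - 5))*(-7) = (10 + (12 + 5)*(-11))*(-7) = (10 + 17*(-11))*(-7) = (10 - 187)*(-7) = -177*(-7) = 1239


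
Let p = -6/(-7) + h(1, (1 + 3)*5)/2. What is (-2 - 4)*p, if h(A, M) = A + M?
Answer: -477/7 ≈ -68.143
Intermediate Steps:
p = 159/14 (p = -6/(-7) + (1 + (1 + 3)*5)/2 = -6*(-⅐) + (1 + 4*5)*(½) = 6/7 + (1 + 20)*(½) = 6/7 + 21*(½) = 6/7 + 21/2 = 159/14 ≈ 11.357)
(-2 - 4)*p = (-2 - 4)*(159/14) = -6*159/14 = -477/7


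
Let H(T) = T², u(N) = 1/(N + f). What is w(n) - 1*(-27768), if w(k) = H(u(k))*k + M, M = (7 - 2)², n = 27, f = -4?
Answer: 14702524/529 ≈ 27793.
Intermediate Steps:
u(N) = 1/(-4 + N) (u(N) = 1/(N - 4) = 1/(-4 + N))
M = 25 (M = 5² = 25)
w(k) = 25 + k/(-4 + k)² (w(k) = (1/(-4 + k))²*k + 25 = k/(-4 + k)² + 25 = 25 + k/(-4 + k)²)
w(n) - 1*(-27768) = (25 + 27/(-4 + 27)²) - 1*(-27768) = (25 + 27/23²) + 27768 = (25 + 27*(1/529)) + 27768 = (25 + 27/529) + 27768 = 13252/529 + 27768 = 14702524/529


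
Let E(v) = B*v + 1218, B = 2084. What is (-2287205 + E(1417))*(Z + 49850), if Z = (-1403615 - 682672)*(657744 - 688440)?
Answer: 42717782975873682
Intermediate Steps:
E(v) = 1218 + 2084*v (E(v) = 2084*v + 1218 = 1218 + 2084*v)
Z = 64040665752 (Z = -2086287*(-30696) = 64040665752)
(-2287205 + E(1417))*(Z + 49850) = (-2287205 + (1218 + 2084*1417))*(64040665752 + 49850) = (-2287205 + (1218 + 2953028))*64040715602 = (-2287205 + 2954246)*64040715602 = 667041*64040715602 = 42717782975873682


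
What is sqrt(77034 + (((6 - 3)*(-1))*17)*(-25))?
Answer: 3*sqrt(8701) ≈ 279.84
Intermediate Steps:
sqrt(77034 + (((6 - 3)*(-1))*17)*(-25)) = sqrt(77034 + ((3*(-1))*17)*(-25)) = sqrt(77034 - 3*17*(-25)) = sqrt(77034 - 51*(-25)) = sqrt(77034 + 1275) = sqrt(78309) = 3*sqrt(8701)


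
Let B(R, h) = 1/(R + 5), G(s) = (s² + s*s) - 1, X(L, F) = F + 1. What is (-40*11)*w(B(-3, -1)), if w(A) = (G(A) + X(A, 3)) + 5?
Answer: -3740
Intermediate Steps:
X(L, F) = 1 + F
G(s) = -1 + 2*s² (G(s) = (s² + s²) - 1 = 2*s² - 1 = -1 + 2*s²)
B(R, h) = 1/(5 + R)
w(A) = 8 + 2*A² (w(A) = ((-1 + 2*A²) + (1 + 3)) + 5 = ((-1 + 2*A²) + 4) + 5 = (3 + 2*A²) + 5 = 8 + 2*A²)
(-40*11)*w(B(-3, -1)) = (-40*11)*(8 + 2*(1/(5 - 3))²) = -440*(8 + 2*(1/2)²) = -440*(8 + 2*(½)²) = -440*(8 + 2*(¼)) = -440*(8 + ½) = -440*17/2 = -3740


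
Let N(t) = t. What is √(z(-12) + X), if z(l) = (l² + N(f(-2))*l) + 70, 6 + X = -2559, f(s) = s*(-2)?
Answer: I*√2399 ≈ 48.98*I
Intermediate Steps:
f(s) = -2*s
X = -2565 (X = -6 - 2559 = -2565)
z(l) = 70 + l² + 4*l (z(l) = (l² + (-2*(-2))*l) + 70 = (l² + 4*l) + 70 = 70 + l² + 4*l)
√(z(-12) + X) = √((70 + (-12)² + 4*(-12)) - 2565) = √((70 + 144 - 48) - 2565) = √(166 - 2565) = √(-2399) = I*√2399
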